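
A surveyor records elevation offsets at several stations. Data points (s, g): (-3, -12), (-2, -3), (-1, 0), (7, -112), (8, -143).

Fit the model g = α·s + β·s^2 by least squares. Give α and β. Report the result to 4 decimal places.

α = -2.0967, β = -1.9777

Entries of AᵀA: Σs·s = 127, Σs·s^2 = 819, Σs^2·s^2 = 6595.
Right-hand side: Σs·g = -1886, Σs^2·g = -14760.
Eliminating β: 6595·(row 1) − 819·(row 2) gives 166804·α = 6595·(-1886) − 819·(-14760) = -349730, so α = -174865/83402.
Then β = ((-14760) − 819·(-174865/83402))/6595 = -164943/83402.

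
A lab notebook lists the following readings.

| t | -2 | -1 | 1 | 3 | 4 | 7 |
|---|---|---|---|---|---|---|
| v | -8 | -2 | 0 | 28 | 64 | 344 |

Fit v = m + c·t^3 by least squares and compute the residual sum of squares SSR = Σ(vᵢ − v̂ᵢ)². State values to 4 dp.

MᵀM·[m, c]ᵀ = Mᵀv reads: 6·m + 426·c = 426;  426·m + 122540·c = 122910.
(Σ1 = 6, Σt^3 = 426, Σt^3·t^3 = 122540, Σv = 426, Σt^3·v = 122910.)
Eliminating c: 122540·(row 1) − 426·(row 2) gives 553764·m = 122540·426 − 426·122910 = -157620, so m = -13135/46147.
Then c = (122910 − 426·(-13135/46147))/122540 = 46332/46147.
Residuals: 14615/46147, -32827/46147, -33197/46147, 54287/46147, 1295/46147, -4173/46147; SSR = 116138/46147.

SSR = 2.5167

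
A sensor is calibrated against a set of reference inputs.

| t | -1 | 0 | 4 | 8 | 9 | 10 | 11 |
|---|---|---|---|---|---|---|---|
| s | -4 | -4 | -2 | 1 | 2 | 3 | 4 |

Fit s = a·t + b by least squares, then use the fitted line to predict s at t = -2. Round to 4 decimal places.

ŝ = -5.2800

Compute the Gram sums: Σt·t = 383, Σt = 41, Σ1 = 7.
And Σt·s = 96, Σs = 0.
Normal equations: [[383, 41]; [41, 7]]·[a, b]ᵀ = [96, 0]ᵀ.
Eliminating b: 7·(row 1) − 41·(row 2) gives 1000·a = 7·96 − 41·0 = 672, so a = 84/125.
Then b = (0 − 41·(84/125))/7 = -492/125.
At t = -2: ŝ = (84/125)·(-2) + (-492/125)·(1) = -132/25.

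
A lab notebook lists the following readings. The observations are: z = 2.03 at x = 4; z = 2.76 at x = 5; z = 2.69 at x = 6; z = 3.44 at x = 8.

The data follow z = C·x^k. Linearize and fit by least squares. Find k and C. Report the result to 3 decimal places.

k = 0.696, C = 0.813

With ln zᵢ as the transformed response and ln xᵢ as the regressor:
Over the data: Σln x = 6.8669, Σ(ln x)² = 12.0466, Σln z = 3.9483, Σln x·ln z = 6.9576.
Normal system: [[12.0466, 6.8669]; [6.8669, 4]]·[k, ln C]ᵀ = [6.9576, 3.9483]ᵀ.
Slope k = (n·Σln x·ln z − Σln x·Σln z)/(n·Σ(ln x)² − (Σln x)²) = (4·6.9576 − 6.8669·3.9483)/1.0316 = 0.69590; ln C = (Σln z − k·Σln x)/n = -0.20761, so C = exp(-0.20761) = 0.81253.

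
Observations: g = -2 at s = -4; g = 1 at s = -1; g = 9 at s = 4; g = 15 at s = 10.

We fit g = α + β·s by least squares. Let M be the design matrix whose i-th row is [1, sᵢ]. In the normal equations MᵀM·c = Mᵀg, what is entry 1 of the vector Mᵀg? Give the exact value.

23

Entry 1 ↔ basis 1, so (Mᵀg)_{1} = Σᵢ gᵢ = (1)·(-2) + (1)·(1) + (1)·(9) + (1)·(15) = 23.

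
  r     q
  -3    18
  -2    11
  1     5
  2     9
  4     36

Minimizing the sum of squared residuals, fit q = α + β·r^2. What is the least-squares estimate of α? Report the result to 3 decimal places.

The normal system AᵀA·[α, β]ᵀ = Aᵀq is [[5, 34]; [34, 370]]·[α, β]ᵀ = [79, 823]ᵀ.
Δ = 5·370 − 34² = 694.
α = (79·370 − 34·823)/694 = 624/347; β = (5·823 − 34·79)/694 = 1429/694.

α = 1.798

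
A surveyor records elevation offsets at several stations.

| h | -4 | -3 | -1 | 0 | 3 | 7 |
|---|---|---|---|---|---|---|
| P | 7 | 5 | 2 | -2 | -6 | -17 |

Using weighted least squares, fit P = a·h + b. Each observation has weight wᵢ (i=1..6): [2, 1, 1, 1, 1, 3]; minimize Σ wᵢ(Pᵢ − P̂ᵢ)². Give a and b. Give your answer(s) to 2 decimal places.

a = -2.18, b = -1.31

With design matrix A, AᵀWA = [[198, 12]; [12, 9]] and AᵀWP = [-448, -38]ᵀ.
det = 198·9 − 12² = 1638.
a = ((-448)·9 − 12·(-38))/1638 = -596/273; b = (198·(-38) − 12·(-448))/1638 = -358/273.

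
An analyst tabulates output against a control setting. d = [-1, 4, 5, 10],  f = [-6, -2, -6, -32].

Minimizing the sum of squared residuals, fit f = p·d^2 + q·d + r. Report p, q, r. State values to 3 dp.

With design matrix M, MᵀM = [[10882, 1188, 142]; [1188, 142, 18]; [142, 18, 4]] and Mᵀf = [-3388, -352, -46]ᵀ.
Solving the 3×3 system (Gaussian elimination) gives p = -1/2, q = 259/122, r = -403/122.

p = -0.500, q = 2.123, r = -3.303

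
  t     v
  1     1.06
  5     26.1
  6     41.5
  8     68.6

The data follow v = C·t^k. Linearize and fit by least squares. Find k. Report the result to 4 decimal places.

k = 2.0152

Linearized form: ln v = k·ln t + ln C. From the 4 transformed points,
AᵀA = [[10.1248, 5.4806]; [5.4806, 4]], rhs = [20.7179, 11.2742]ᵀ  (here Σln t = 5.4806, Σ(ln t)² = 10.1248, Σln v = 11.2742, Σln t·ln v = 20.7179).
Slope k = (n·Σln t·ln v − Σln t·Σln v)/(n·Σ(ln t)² − (Σln t)²) = (4·20.7179 − 5.4806·11.2742)/10.4617 = 2.01516; ln C = (Σln v − k·Σln t)/n = 0.05746.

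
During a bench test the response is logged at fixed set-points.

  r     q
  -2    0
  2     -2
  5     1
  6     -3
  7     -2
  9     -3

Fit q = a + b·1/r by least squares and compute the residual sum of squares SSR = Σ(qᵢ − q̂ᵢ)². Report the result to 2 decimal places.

Sums needed: Σ1 = 6, Σ1/r = 391/630, Σ1/r·1/r = 238351/396900.
Moment sums: Σq = -9, Σ1/r·q = -403/210.
XᵀX·[a, b]ᵀ = Xᵀq becomes [[6, 391/630]; [391/630, 238351/396900]]·[a, b]ᵀ = [-9, -403/210]ᵀ.
Eliminating b: (238351/396900)·(row 1) − (391/630)·(row 2) gives (51089/15876)·a = (238351/396900)·(-9) − (391/630)·(-403/210) = -3982/945, so a = -334488/255445.
Then b = ((-403/210) − (391/630)·(-334488/255445))/(238351/396900) = -94122/51089.
Residuals: 99183/255445, 58903/255445, 136811/51089, -353412/255445, -109172/255445, -379557/255445; SSR = 596700/51089.

SSR = 11.68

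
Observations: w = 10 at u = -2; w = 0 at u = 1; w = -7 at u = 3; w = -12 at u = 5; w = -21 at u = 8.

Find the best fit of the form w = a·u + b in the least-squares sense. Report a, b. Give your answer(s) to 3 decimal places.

a = -3.086, b = 3.259

With design matrix A, AᵀA = [[103, 15]; [15, 5]] and Aᵀw = [-269, -30]ᵀ.
Determinant 103·5 − 15² = 290.
a = ((-269)·5 − 15·(-30))/290 = -179/58; b = (103·(-30) − 15·(-269))/290 = 189/58.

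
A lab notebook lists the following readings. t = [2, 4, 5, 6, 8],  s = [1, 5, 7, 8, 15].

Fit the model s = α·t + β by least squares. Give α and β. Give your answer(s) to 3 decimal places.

Compute the Gram sums: Σt·t = 145, Σt = 25, Σ1 = 5.
And Σt·s = 225, Σs = 36.
So MᵀM·[α, β]ᵀ = Mᵀs: [[145, 25]; [25, 5]]·[α, β]ᵀ = [225, 36]ᵀ.
Eliminating β: 5·(row 1) − 25·(row 2) gives 100·α = 5·225 − 25·36 = 225, so α = 9/4.
Then β = (36 − 25·(9/4))/5 = -81/20.

α = 2.250, β = -4.050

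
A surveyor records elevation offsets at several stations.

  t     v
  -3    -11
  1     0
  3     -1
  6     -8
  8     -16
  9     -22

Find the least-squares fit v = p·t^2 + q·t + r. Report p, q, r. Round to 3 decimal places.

The normal equations are: 12116·p + 1458·q + 200·r = -3202;  1458·p + 200·q + 24·r = -344;  200·p + 24·q + 6·r = -58.
(Σt^2·t^2 = 12116, Σt^2·t = 1458, Σt^2 = 200, Σt·t = 200, Σt = 24, Σ1 = 6, Σt^2·v = -3202, Σt·v = -344, Σv = -58.)
Row-reducing yields p = -43684/100325, q = 168343/100325, r = -187047/100325.

p = -0.435, q = 1.678, r = -1.864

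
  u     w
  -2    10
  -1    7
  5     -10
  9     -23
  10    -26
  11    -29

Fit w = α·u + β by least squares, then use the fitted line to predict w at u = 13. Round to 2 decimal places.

Sums needed: Σu·u = 332, Σu = 32, Σ1 = 6.
Moment sums: Σu·w = -863, Σw = -71.
So XᵀX·[α, β]ᵀ = Xᵀw: [[332, 32]; [32, 6]]·[α, β]ᵀ = [-863, -71]ᵀ.
Δ = 332·6 − 32² = 968.
α = ((-863)·6 − 32·(-71))/968 = -1453/484; β = (332·(-71) − 32·(-863))/968 = 1011/242.
At u = 13: ŵ = (-1453/484)·(13) + (1011/242)·(1) = -16867/484.

ŵ = -34.85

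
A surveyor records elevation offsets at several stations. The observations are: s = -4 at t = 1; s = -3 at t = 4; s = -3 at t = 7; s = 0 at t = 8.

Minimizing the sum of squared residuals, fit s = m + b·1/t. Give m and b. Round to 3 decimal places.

Forming XᵀX = [[4, 85/56]; [85/56, 3445/3136]] and Xᵀs = [-10, -145/28]ᵀ gives XᵀX·[m, b]ᵀ = Xᵀs.
Eliminating b: (3445/3136)·(row 1) − (85/56)·(row 2) gives (6555/3136)·m = (3445/3136)·(-10) − (85/56)·(-145/28) = -25/8, so m = -1960/1311.
Then b = ((-145/28) − (85/56)·(-1960/1311))/(3445/3136) = -3472/1311.

m = -1.495, b = -2.648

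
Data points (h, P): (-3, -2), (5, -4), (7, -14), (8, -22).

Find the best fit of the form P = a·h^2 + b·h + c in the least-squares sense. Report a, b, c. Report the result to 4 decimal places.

a = -0.5223, b = 0.8285, c = 5.1719

Entries of XᵀX: Σh^2·h^2 = 7203, Σh^2·h = 953, Σh^2 = 147, Σh·h = 147, Σh = 17, Σ1 = 4.
Right-hand side: Σh^2·P = -2212, Σh·P = -288, ΣP = -42.
Normal equations: [[7203, 953, 147]; [953, 147, 17]; [147, 17, 4]]·[a, b, c]ᵀ = [-2212, -288, -42]ᵀ.
Solving the 3×3 system (Gaussian elimination) gives a = -1079/2066, b = 22253/26858, c = 69454/13429.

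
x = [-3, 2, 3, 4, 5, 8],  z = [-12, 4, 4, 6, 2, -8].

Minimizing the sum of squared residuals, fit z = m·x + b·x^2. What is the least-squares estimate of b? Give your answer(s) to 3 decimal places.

b = -0.474

With design matrix M, MᵀM = [[127, 709]; [709, 5155]] and Mᵀz = [26, -422]ᵀ.
Eliminating b: 5155·(row 1) − 709·(row 2) gives 152004·m = 5155·26 − 709·(-422) = 433228, so m = 108307/38001.
Then b = ((-422) − 709·(108307/38001))/5155 = -18007/38001.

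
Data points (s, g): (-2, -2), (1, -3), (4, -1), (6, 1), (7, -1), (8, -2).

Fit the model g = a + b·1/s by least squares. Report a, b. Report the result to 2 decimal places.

Normal-equation sums: Σ1 = 6, Σ1/s = 199/168, Σ1/s·1/s = 38845/28224.
Right-hand side: Σg = -8, Σ1/s·g = -52/21.
Eliminating b: (38845/28224)·(row 1) − (199/168)·(row 2) gives (193469/28224)·a = (38845/28224)·(-8) − (199/168)·(-52/21) = -1357/168, so a = -227976/193469.
Then b = ((-52/21) − (199/168)·(-227976/193469))/(38845/28224) = -151872/193469.

a = -1.18, b = -0.78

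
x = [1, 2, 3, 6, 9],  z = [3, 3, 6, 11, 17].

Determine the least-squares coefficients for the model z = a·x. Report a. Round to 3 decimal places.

a = 1.878

The normal system AᵀA·[a]ᵀ = Aᵀz is [[131]]·[a]ᵀ = [246]ᵀ.
a = 246/131 = 1.87786.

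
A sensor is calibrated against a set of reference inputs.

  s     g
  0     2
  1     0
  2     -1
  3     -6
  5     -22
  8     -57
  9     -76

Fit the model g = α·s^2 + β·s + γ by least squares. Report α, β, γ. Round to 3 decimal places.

α = -0.989, β = 0.400, γ = 1.544

AᵀA·[α, β, γ]ᵀ = Aᵀg reads: 11380·α + 1402·β + 184·γ = -10412;  1402·α + 184·β + 28·γ = -1270;  184·α + 28·β + 7·γ = -160.
(Σs^2·s^2 = 11380, Σs^2·s = 1402, Σs^2 = 184, Σs·s = 184, Σs = 28, Σ1 = 7, Σs^2·g = -10412, Σs·g = -1270, Σg = -160.)
Solving the 3×3 system (Gaussian elimination) gives α = -5303/5361, β = 2144/5361, γ = 2760/1787.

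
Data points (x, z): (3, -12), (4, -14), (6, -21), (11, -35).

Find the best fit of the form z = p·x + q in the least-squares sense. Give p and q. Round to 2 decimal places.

Sums needed: Σx·x = 182, Σx = 24, Σ1 = 4.
Right-hand side: Σx·z = -603, Σz = -82.
Normal equations: [[182, 24]; [24, 4]]·[p, q]ᵀ = [-603, -82]ᵀ.
Δ = 182·4 − 24² = 152.
p = ((-603)·4 − 24·(-82))/152 = -111/38; q = (182·(-82) − 24·(-603))/152 = -113/38.

p = -2.92, q = -2.97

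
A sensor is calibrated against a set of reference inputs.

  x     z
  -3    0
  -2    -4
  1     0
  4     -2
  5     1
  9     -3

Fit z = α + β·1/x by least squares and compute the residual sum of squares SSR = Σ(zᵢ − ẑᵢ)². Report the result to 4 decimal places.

SSR = 15.3975

Normal-equation sums: Σ1 = 6, Σ1/x = 131/180, Σ1/x·1/x = 47821/32400.
For Aᵀz: Σz = -8, Σ1/x·z = 41/30.
So AᵀA·[α, β]ᵀ = Aᵀz: [[6, 131/180]; [131/180, 47821/32400]]·[α, β]ᵀ = [-8, 41/30]ᵀ.
Eliminating β: (47821/32400)·(row 1) − (131/180)·(row 2) gives (53953/6480)·α = (47821/32400)·(-8) − (131/180)·(41/30) = -207397/16200, so α = -414794/269765.
Then β = ((41/30) − (131/180)·(-414794/269765))/(47821/32400) = 90864/53953.
Residuals: 566234/269765, -437106/269765, -39526/269765, -238316/269765, 118739/53953, -444981/269765; SSR = 4153694/269765.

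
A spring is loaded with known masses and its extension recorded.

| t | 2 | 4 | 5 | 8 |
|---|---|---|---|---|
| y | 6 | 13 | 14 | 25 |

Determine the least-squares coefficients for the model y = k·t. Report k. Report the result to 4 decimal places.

k = 3.0642

Sums needed: Σt·t = 109.
For Mᵀy: Σt·y = 334.
Normal equations: [[109]]·[k]ᵀ = [334]ᵀ.
k = 334/109 = 3.06422.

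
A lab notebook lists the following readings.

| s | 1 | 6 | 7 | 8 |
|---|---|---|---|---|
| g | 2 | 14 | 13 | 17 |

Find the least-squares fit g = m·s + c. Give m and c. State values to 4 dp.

AᵀA·[m, c]ᵀ = Aᵀg reads: 150·m + 22·c = 313;  22·m + 4·c = 46.
Δ = 150·4 − 22² = 116.
m = (313·4 − 22·46)/116 = 60/29; c = (150·46 − 22·313)/116 = 7/58.

m = 2.0690, c = 0.1207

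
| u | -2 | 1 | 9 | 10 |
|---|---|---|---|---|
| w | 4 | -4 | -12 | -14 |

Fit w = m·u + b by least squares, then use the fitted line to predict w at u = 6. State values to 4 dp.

ŵ = -8.5429

Compute the Gram sums: Σu·u = 186, Σu = 18, Σ1 = 4.
Moment sums: Σu·w = -260, Σw = -26.
Eliminating b: 4·(row 1) − 18·(row 2) gives 420·m = 4·(-260) − 18·(-26) = -572, so m = -143/105.
Then b = ((-26) − 18·(-143/105))/4 = -13/35.
At u = 6: ŵ = (-143/105)·(6) + (-13/35)·(1) = -299/35.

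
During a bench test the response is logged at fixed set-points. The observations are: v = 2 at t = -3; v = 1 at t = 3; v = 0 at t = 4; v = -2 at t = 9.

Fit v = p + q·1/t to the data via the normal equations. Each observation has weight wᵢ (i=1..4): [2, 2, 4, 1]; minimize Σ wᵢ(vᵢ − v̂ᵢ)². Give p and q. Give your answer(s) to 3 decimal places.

The normal equations are: 9·p + (10/9)·q = 4;  (10/9)·p + (229/324)·q = -8/9.
(Σwᵢ·1 = 9, Σwᵢ·1/t = 10/9, Σwᵢ·1/t·1/t = 229/324, Σwᵢ·v = 4, Σwᵢ·1/t·v = -8/9.)
Determinant 9·(229/324) − (10/9)² = 1661/324.
p = (4·(229/324) − (10/9)·(-8/9))/(1661/324) = 1236/1661; q = (9·(-8/9) − (10/9)·4)/(1661/324) = -4032/1661.

p = 0.744, q = -2.427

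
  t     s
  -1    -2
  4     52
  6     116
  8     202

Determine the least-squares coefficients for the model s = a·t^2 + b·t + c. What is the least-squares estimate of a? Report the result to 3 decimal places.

a = 2.953

MᵀM·[a, b, c]ᵀ = Mᵀs reads: 5649·a + 791·b + 117·c = 17934;  791·a + 117·b + 17·c = 2522;  117·a + 17·b + 4·c = 368.
Inverting the 3×3 Gram matrix, [a, b, c]ᵀ = [39445/13358, 27039/13358, -19873/6679]ᵀ.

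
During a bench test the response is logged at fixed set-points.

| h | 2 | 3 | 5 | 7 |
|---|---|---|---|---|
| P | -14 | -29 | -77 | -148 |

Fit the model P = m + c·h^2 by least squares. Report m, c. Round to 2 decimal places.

Sums needed: Σ1 = 4, Σh^2 = 87, Σh^2·h^2 = 3123.
Right-hand side: ΣP = -268, Σh^2·P = -9494.
AᵀA·[m, c]ᵀ = AᵀP becomes [[4, 87]; [87, 3123]]·[m, c]ᵀ = [-268, -9494]ᵀ.
Determinant 4·3123 − 87² = 4923.
m = ((-268)·3123 − 87·(-9494))/4923 = -3662/1641; c = (4·(-9494) − 87·(-268))/4923 = -14660/4923.

m = -2.23, c = -2.98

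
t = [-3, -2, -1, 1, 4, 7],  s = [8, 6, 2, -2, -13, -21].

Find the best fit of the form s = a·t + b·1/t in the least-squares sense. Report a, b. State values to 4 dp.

Entries of MᵀM: Σt·t = 80, Σt·1/t = 6, Σ1/t·1/t = 17245/7056.
Right-hand side: Σt·s = -239, Σ1/t·s = -191/12.
So MᵀM·[a, b]ᵀ = Mᵀs: [[80, 6]; [6, 17245/7056]]·[a, b]ᵀ = [-239, -191/12]ᵀ.
Determinant 80·(17245/7056) − 6² = 70349/441.
a = ((-239)·(17245/7056) − 6·(-191/12))/(70349/441) = -3447707/1125584; b = (80·(-191/12) − 6·(-239))/(70349/441) = 70854/70349.

a = -3.0630, b = 1.0072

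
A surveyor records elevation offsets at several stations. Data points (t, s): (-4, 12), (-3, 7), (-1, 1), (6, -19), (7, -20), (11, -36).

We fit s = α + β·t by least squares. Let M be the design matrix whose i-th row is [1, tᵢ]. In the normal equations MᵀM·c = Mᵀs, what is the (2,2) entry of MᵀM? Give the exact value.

232

Row 2 ↔ basis t, column 2 ↔ basis t, so (MᵀM)_{2,2} = Σᵢ (t)·(t) = (-4)·(-4) + (-3)·(-3) + (-1)·(-1) + (6)·(6) + (7)·(7) + (11)·(11) = 232.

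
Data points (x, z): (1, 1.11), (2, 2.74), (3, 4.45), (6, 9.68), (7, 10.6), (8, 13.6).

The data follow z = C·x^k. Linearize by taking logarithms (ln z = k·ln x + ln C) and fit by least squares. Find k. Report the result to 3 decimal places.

Linearized form: ln z = k·ln x + ln C. From the 6 transformed points,
AᵀA = [[13.0084, 7.6089]; [7.6089, 6]], rhs = [16.4277, 9.8462]ᵀ  (here Σln x = 7.6089, Σ(ln x)² = 13.0084, Σln z = 9.8462, Σln x·ln z = 16.4277).
Δ = 13.0084·6 − (7.6089)² = 20.1558; k = (16.4277·6 − 7.6089·9.8462)/20.1558 = 1.17324, ln C = (13.0084·9.8462 − 7.6089·16.4277)/20.1558 = 0.15319.

k = 1.173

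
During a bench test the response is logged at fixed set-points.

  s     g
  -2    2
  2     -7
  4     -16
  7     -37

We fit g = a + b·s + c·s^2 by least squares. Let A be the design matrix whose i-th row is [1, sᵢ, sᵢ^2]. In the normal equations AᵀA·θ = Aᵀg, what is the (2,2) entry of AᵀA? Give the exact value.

Row 2 ↔ basis s, column 2 ↔ basis s, so (AᵀA)_{2,2} = Σᵢ (s)·(s) = (-2)·(-2) + (2)·(2) + (4)·(4) + (7)·(7) = 73.

73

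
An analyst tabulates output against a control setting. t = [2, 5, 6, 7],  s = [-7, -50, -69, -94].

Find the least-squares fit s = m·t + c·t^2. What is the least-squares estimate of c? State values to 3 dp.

Compute the Gram sums: Σt·t = 114, Σt·t^2 = 692, Σt^2·t^2 = 4338.
Right-hand side: Σt·s = -1336, Σt^2·s = -8368.
Normal equations: [[114, 692]; [692, 4338]]·[m, c]ᵀ = [-1336, -8368]ᵀ.
det = 114·4338 − 692² = 15668.
m = ((-1336)·4338 − 692·(-8368))/15668 = -1228/3917; c = (114·(-8368) − 692·(-1336))/15668 = -7360/3917.

c = -1.879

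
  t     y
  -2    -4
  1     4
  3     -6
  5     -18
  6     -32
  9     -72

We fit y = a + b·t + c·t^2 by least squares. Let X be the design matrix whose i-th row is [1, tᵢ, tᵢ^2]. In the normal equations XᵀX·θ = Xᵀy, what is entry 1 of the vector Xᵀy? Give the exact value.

Entry 1 ↔ basis 1, so (Xᵀy)_{1} = Σᵢ yᵢ = (1)·(-4) + (1)·(4) + (1)·(-6) + (1)·(-18) + (1)·(-32) + (1)·(-72) = -128.

-128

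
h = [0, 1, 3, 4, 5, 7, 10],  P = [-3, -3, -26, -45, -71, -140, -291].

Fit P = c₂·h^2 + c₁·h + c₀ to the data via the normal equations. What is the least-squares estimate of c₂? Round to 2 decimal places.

The normal equations are: 13364·c₂ + 1560·c₁ + 200·c₀ = -38692;  1560·c₂ + 200·c₁ + 30·c₀ = -4506;  200·c₂ + 30·c₁ + 7·c₀ = -579.
(Σh^2·h^2 = 13364, Σh^2·h = 1560, Σh^2 = 200, Σh·h = 200, Σh = 30, Σ1 = 7, Σh^2·P = -38692, Σh·P = -4506, ΣP = -579.)
Inverting the 3×3 Gram matrix, [c₂, c₁, c₀]ᵀ = [-13921/4585, 35127/22925, -11611/4585]ᵀ.

c₂ = -3.04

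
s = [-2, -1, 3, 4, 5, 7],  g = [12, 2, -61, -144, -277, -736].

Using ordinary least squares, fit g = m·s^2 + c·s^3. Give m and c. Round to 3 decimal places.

m = -0.980, c = -2.007

Compute the Gram sums: Σs^2·s^2 = 3380, Σs^2·s^3 = 21166, Σs^3·s^3 = 138164.
For Mᵀg: Σs^2·g = -45792, Σs^3·g = -298034.
Δ = 3380·138164 − 21166² = 18994764.
m = ((-45792)·138164 − 21166·(-298034))/18994764 = -4654561/4748691; c = (3380·(-298034) − 21166·(-45792))/18994764 = -9530362/4748691.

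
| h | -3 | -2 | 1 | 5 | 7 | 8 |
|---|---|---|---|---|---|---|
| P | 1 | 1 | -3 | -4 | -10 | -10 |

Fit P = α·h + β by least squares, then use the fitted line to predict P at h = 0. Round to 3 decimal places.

P̂ = -1.451

With design matrix A, AᵀA = [[152, 16]; [16, 6]] and AᵀP = [-178, -25]ᵀ.
Eliminating β: 6·(row 1) − 16·(row 2) gives 656·α = 6·(-178) − 16·(-25) = -668, so α = -167/164.
Then β = ((-25) − 16·(-167/164))/6 = -119/82.
At h = 0: P̂ = (-167/164)·(0) + (-119/82)·(1) = -119/82.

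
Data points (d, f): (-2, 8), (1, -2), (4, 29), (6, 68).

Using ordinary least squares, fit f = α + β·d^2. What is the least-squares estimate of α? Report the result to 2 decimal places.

With design matrix M, MᵀM = [[4, 57]; [57, 1569]] and Mᵀf = [103, 2942]ᵀ.
Eliminating β: 1569·(row 1) − 57·(row 2) gives 3027·α = 1569·103 − 57·2942 = -6087, so α = -2029/1009.
Then β = (2942 − 57·(-2029/1009))/1569 = 5897/3027.

α = -2.01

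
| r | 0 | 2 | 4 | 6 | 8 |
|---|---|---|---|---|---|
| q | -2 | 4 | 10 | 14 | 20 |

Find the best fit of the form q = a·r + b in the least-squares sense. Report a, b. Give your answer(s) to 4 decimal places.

a = 2.7000, b = -1.6000

The normal equations are: 120·a + 20·b = 292;  20·a + 5·b = 46.
Eliminating b: 5·(row 1) − 20·(row 2) gives 200·a = 5·292 − 20·46 = 540, so a = 27/10.
Then b = (46 − 20·(27/10))/5 = -8/5.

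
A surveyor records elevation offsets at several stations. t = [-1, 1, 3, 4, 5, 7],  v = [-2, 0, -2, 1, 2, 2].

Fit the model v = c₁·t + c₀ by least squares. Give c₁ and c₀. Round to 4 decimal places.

c₁ = 0.5102, c₀ = -1.4490

From the data, Σt·t = 101, Σt = 19, Σ1 = 6.
Right-hand side: Σt·v = 24, Σv = 1.
So MᵀM·[c₁, c₀]ᵀ = Mᵀv: [[101, 19]; [19, 6]]·[c₁, c₀]ᵀ = [24, 1]ᵀ.
Eliminating c₀: 6·(row 1) − 19·(row 2) gives 245·c₁ = 6·24 − 19·1 = 125, so c₁ = 25/49.
Then c₀ = (1 − 19·(25/49))/6 = -71/49.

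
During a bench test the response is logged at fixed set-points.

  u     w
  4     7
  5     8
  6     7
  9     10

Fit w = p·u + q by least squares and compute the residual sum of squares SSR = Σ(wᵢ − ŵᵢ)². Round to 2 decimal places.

SSR = 1.43

The normal system AᵀA·[p, q]ᵀ = Aᵀw is [[158, 24]; [24, 4]]·[p, q]ᵀ = [200, 32]ᵀ.
Eliminating q: 4·(row 1) − 24·(row 2) gives 56·p = 4·200 − 24·32 = 32, so p = 4/7.
Then q = (32 − 24·(4/7))/4 = 32/7.
Residuals: 1/7, 4/7, -1, 2/7; SSR = 10/7.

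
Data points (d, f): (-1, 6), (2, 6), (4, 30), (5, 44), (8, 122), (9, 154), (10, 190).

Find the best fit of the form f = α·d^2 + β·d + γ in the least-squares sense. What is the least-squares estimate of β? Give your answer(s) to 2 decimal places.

β = -1.52

Compute the Gram sums: Σd^2·d^2 = 21555, Σd^2·d = 2437, Σd^2 = 291, Σd·d = 291, Σd = 37, Σ1 = 7.
Moment sums: Σd^2·f = 40892, Σd·f = 4608, Σf = 552.
Inverting the 3×3 Gram matrix, [α, β, γ]ᵀ = [84481/41384, -62723/41384, 2963/1478]ᵀ.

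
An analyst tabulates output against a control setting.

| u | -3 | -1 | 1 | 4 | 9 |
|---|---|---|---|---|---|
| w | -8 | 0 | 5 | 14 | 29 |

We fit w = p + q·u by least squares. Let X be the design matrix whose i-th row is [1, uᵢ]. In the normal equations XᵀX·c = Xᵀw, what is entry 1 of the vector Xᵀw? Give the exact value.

Entry 1 ↔ basis 1, so (Xᵀw)_{1} = Σᵢ wᵢ = (1)·(-8) + (1)·(0) + (1)·(5) + (1)·(14) + (1)·(29) = 40.

40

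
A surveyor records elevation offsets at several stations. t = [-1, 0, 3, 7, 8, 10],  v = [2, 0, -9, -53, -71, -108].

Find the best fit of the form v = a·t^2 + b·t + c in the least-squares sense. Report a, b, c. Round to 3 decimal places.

Sums needed: Σt^2·t^2 = 16579, Σt^2·t = 1881, Σt^2 = 223, Σt·t = 223, Σt = 27, Σ1 = 6.
And Σt^2·v = -18020, Σt·v = -2048, Σv = -239.
Normal equations: [[16579, 1881, 223]; [1881, 223, 27]; [223, 27, 6]]·[a, b, c]ᵀ = [-18020, -2048, -239]ᵀ.
Row-reducing yields a = -222161/214540, b = -26983/42908, c = 159129/107270.

a = -1.036, b = -0.629, c = 1.483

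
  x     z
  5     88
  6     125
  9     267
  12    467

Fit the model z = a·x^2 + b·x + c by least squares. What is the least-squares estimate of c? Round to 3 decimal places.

Normal-equation sums: Σx^2·x^2 = 29218, Σx^2·x = 2798, Σx^2 = 286, Σx·x = 286, Σx = 32, Σ1 = 4.
Moment sums: Σx^2·z = 95575, Σx·z = 9197, Σz = 947.
Normal equations: [[29218, 2798, 286]; [2798, 286, 32]; [286, 32, 4]]·[a, b, c]ᵀ = [95575, 9197, 947]ᵀ.
Row-reducing yields a = 205/66, b = 203/165, c = 796/165.

c = 4.824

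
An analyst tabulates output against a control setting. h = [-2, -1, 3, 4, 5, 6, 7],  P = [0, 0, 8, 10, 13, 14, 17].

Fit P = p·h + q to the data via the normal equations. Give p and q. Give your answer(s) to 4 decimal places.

Normal-equation sums: Σh·h = 140, Σh = 22, Σ1 = 7.
Right-hand side: Σh·P = 332, ΣP = 62.
MᵀM·[p, q]ᵀ = MᵀP becomes [[140, 22]; [22, 7]]·[p, q]ᵀ = [332, 62]ᵀ.
Eliminating q: 7·(row 1) − 22·(row 2) gives 496·p = 7·332 − 22·62 = 960, so p = 60/31.
Then q = (62 − 22·(60/31))/7 = 86/31.

p = 1.9355, q = 2.7742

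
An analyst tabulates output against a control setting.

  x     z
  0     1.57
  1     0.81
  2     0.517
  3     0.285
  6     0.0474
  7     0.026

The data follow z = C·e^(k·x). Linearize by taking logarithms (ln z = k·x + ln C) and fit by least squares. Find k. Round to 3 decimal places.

k = -0.583

Taking logs, ln z = k·x + ln C, so regress ln z on x.
Over the data: Σx = 19.0000, Σ(x)² = 99.0000, Σln z = -8.3734, Σx·ln z = -49.1384.
Normal system: [[99.0000, 19.0000]; [19.0000, 6]]·[k, ln C]ᵀ = [-49.1384, -8.3734]ᵀ.
Slope k = (n·Σx·ln z − Σx·Σln z)/(n·Σ(x)² − (Σx)²) = (6·-49.1384 − 19.0000·-8.3734)/233.0000 = -0.58255; ln C = (Σln z − k·Σx)/n = 0.44919.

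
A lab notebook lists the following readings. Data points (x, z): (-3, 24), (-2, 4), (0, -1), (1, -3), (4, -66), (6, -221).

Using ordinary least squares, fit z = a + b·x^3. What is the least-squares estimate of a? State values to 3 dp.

a = -2.438

The normal system AᵀA·[a, b]ᵀ = Aᵀz is [[6, 246]; [246, 51546]]·[a, b]ᵀ = [-263, -52643]ᵀ.
Δ = 6·51546 − 246² = 248760.
a = ((-263)·51546 − 246·(-52643))/248760 = -3369/1382; b = (6·(-52643) − 246·(-263))/248760 = -2093/2073.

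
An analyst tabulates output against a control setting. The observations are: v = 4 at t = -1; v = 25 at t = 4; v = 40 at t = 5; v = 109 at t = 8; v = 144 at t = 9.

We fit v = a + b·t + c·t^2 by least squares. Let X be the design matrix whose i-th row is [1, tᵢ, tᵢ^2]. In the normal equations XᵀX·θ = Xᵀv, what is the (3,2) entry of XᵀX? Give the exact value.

1429

Row 3 ↔ basis t^2, column 2 ↔ basis t, so (XᵀX)_{3,2} = Σᵢ (t^2)·(t) = (1)·(-1) + (16)·(4) + (25)·(5) + (64)·(8) + (81)·(9) = 1429.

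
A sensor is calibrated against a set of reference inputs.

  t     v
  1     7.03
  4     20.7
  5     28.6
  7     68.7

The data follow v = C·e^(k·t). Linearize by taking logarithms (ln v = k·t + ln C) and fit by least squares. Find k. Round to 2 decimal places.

k = 0.38

With ln vᵢ as the transformed response and tᵢ as the regressor:
Σt = 17.0000, Σ(t)² = 91.0000, Σln v = 12.5635, Σt·ln v = 60.4460.
Normal system: [[91.0000, 17.0000]; [17.0000, 4]]·[k, ln C]ᵀ = [60.4460, 12.5635]ᵀ.
Solving (det = 75.0000): k = 0.37607, ln C = 1.54259.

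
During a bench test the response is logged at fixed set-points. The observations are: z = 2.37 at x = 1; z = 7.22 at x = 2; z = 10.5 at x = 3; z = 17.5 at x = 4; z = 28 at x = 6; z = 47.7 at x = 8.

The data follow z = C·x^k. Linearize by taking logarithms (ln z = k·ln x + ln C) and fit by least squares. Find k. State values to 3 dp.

With ln zᵢ as the transformed response and ln xᵢ as the regressor:
Σln x = 7.0493, Σ(ln x)² = 11.1437, Σln z = 15.2505, Σln x·ln z = 21.9288.
Normal system: [[11.1437, 7.0493]; [7.0493, 6]]·[k, ln C]ᵀ = [21.9288, 15.2505]ᵀ.
Slope k = (n·Σln x·ln z − Σln x·Σln z)/(n·Σ(ln x)² − (Σln x)²) = (6·21.9288 − 7.0493·15.2505)/17.1702 = 1.40175; ln C = (Σln z − k·Σln x)/n = 0.89487.

k = 1.402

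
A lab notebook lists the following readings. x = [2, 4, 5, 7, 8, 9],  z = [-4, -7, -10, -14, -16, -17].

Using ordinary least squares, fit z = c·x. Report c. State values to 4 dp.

c = -1.9456

From the data, Σx·x = 239.
For Aᵀz: Σx·z = -465.
Normal equations: [[239]]·[c]ᵀ = [-465]ᵀ.
Hence c = -465 / 239 ≈ -1.94561.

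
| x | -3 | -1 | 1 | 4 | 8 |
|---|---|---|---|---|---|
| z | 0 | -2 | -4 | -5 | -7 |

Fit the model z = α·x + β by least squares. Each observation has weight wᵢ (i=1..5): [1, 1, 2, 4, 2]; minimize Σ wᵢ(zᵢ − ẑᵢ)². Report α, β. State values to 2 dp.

The normal system AᵀWA·[α, β]ᵀ = AᵀWz is [[204, 30]; [30, 10]]·[α, β]ᵀ = [-198, -44]ᵀ.
Eliminating β: 10·(row 1) − 30·(row 2) gives 1140·α = 10·(-198) − 30·(-44) = -660, so α = -11/19.
Then β = ((-44) − 30·(-11/19))/10 = -253/95.

α = -0.58, β = -2.66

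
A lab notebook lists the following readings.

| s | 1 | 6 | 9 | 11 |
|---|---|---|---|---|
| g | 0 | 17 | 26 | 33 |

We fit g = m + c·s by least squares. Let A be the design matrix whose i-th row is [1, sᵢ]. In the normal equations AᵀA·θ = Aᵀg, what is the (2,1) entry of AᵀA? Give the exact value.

27

Row 2 ↔ basis s, column 1 ↔ basis 1, so (AᵀA)_{2,1} = Σᵢ s = (1)·(1) + (6)·(1) + (9)·(1) + (11)·(1) = 27.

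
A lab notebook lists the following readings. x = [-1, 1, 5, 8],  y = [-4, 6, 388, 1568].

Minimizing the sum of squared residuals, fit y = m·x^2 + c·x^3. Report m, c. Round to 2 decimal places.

Normal-equation sums: Σx^2·x^2 = 4723, Σx^2·x^3 = 35893, Σx^3·x^3 = 277771.
Right-hand side: Σx^2·y = 110054, Σx^3·y = 851326.
So AᵀA·[m, c]ᵀ = Aᵀy: [[4723, 35893]; [35893, 277771]]·[m, c]ᵀ = [110054, 851326]ᵀ.
Determinant 4723·277771 − 35893² = 23604984.
m = (110054·277771 − 35893·851326)/23604984 = 253183/453942; c = (4723·851326 − 35893·110054)/23604984 = 17661119/5901246.

m = 0.56, c = 2.99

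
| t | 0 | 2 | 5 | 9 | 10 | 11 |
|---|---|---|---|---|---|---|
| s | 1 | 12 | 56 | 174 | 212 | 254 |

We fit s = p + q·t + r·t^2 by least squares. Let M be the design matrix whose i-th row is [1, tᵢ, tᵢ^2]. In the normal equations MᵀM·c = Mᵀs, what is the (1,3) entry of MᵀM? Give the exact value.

Row 1 ↔ basis 1, column 3 ↔ basis t^2, so (MᵀM)_{1,3} = Σᵢ t^2 = (1)·(0) + (1)·(4) + (1)·(25) + (1)·(81) + (1)·(100) + (1)·(121) = 331.

331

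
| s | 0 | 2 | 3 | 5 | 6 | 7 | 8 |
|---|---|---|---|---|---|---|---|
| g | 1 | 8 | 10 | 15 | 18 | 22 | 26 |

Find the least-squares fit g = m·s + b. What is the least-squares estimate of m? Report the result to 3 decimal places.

Forming MᵀM = [[187, 31]; [31, 7]] and Mᵀg = [591, 100]ᵀ gives MᵀM·[m, b]ᵀ = Mᵀg.
det = 187·7 − 31² = 348.
m = (591·7 − 31·100)/348 = 1037/348; b = (187·100 − 31·591)/348 = 379/348.

m = 2.980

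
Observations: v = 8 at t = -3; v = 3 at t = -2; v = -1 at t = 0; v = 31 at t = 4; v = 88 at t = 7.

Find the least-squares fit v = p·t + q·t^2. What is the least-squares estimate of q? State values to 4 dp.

The normal equations are: 78·p + 372·q = 710;  372·p + 2754·q = 4892.
(Σt·t = 78, Σt·t^2 = 372, Σt^2·t^2 = 2754, Σt·v = 710, Σt^2·v = 4892.)
Eliminating q: 2754·(row 1) − 372·(row 2) gives 76428·p = 2754·710 − 372·4892 = 135516, so p = 11293/6369.
Then q = (4892 − 372·(11293/6369))/2754 = 9788/6369.

q = 1.5368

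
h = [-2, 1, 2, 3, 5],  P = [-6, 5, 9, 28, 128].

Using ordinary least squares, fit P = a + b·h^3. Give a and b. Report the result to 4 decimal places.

a = 2.0408, b = 1.0052

The normal equations are: 5·a + 153·b = 164;  153·a + 16483·b = 16881.
det = 5·16483 − 153² = 59006.
a = (164·16483 − 153·16881)/59006 = 120419/59006; b = (5·16881 − 153·164)/59006 = 59313/59006.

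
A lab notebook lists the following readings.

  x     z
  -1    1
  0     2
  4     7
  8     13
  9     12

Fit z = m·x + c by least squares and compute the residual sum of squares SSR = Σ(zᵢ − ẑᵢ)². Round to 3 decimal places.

Setting ∂/∂m … = 0 gives: 162·m + 20·c = 239;  20·m + 5·c = 35.
(Σx·x = 162, Σx = 20, Σ1 = 5, Σx·z = 239, Σz = 35.)
Determinant 162·5 − 20² = 410.
m = (239·5 − 20·35)/410 = 99/82; c = (162·35 − 20·239)/410 = 89/41.
Residuals: 3/82, -7/41, 0, 48/41, -85/82; SSR = 203/82.

SSR = 2.476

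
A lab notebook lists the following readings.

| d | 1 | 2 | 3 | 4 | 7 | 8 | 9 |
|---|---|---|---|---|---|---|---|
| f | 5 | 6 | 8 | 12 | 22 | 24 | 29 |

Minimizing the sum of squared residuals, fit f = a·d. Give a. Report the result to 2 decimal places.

a = 3.11

Setting ∂/∂a … = 0 gives: 224·a = 696.
a = 696/224 = 3.10714.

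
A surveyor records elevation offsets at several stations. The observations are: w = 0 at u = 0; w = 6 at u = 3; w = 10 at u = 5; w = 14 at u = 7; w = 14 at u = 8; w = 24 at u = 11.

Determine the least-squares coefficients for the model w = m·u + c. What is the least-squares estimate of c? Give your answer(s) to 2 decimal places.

c = -0.45

Forming XᵀX = [[268, 34]; [34, 6]] and Xᵀw = [542, 68]ᵀ gives XᵀX·[m, c]ᵀ = Xᵀw.
Δ = 268·6 − 34² = 452.
m = (542·6 − 34·68)/452 = 235/113; c = (268·68 − 34·542)/452 = -51/113.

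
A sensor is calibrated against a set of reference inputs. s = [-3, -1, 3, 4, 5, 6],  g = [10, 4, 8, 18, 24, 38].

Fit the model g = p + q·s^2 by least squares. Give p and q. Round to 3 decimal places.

From the data, Σ1 = 6, Σs^2 = 96, Σs^2·s^2 = 2340.
For Aᵀg: Σg = 102, Σs^2·g = 2422.
So AᵀA·[p, q]ᵀ = Aᵀg: [[6, 96]; [96, 2340]]·[p, q]ᵀ = [102, 2422]ᵀ.
Determinant 6·2340 − 96² = 4824.
p = (102·2340 − 96·2422)/4824 = 257/201; q = (6·2422 − 96·102)/4824 = 395/402.

p = 1.279, q = 0.983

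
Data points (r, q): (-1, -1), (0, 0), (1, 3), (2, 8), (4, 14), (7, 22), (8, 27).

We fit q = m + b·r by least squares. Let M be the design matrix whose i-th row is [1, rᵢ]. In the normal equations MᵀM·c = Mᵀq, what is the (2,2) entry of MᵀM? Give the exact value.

135

Row 2 ↔ basis r, column 2 ↔ basis r, so (MᵀM)_{2,2} = Σᵢ (r)·(r) = (-1)·(-1) + (0)·(0) + (1)·(1) + (2)·(2) + (4)·(4) + (7)·(7) + (8)·(8) = 135.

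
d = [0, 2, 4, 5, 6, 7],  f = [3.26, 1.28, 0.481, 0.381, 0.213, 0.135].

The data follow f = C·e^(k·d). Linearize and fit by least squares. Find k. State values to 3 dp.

Taking logs, ln f = k·d + ln C, so regress ln f on d.
Σd = 24.0000, Σ(d)² = 130.0000, Σln f = -3.8172, Σd·ln f = -30.5548.
Equations: 130.0000·k + 24.0000·ln C = -30.5548;  24.0000·k + 6·ln C = -3.8172.
Δ = 130.0000·6 − (24.0000)² = 204.0000; k = (-30.5548·6 − 24.0000·-3.8172)/204.0000 = -0.44959, ln C = (130.0000·-3.8172 − 24.0000·-30.5548)/204.0000 = 1.16215.

k = -0.450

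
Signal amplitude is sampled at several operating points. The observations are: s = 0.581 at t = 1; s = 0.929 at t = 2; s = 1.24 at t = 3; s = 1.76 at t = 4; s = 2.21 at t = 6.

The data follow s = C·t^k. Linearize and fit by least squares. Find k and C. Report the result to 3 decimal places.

k = 0.765, C = 0.566

Taking logs, ln s = k·ln t + ln C, so regress ln s on ln t.
Sums: Σln t = 4.9698, Σ(ln t)² = 6.8196, Σln s = 0.9568, Σln t·ln s = 2.3898.
Normal system: [[6.8196, 4.9698]; [4.9698, 5]]·[k, ln C]ᵀ = [2.3898, 0.9568]ᵀ.
Solving (det = 9.3990): k = 0.76541, ln C = -0.56944, so C = exp(-0.56944) = 0.56584.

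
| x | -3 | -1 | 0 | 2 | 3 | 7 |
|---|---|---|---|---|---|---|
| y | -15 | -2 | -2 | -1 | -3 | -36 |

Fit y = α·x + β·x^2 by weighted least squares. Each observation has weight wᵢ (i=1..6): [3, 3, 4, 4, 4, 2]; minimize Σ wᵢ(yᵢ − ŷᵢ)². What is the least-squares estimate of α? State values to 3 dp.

The normal system MᵀWM·[α, β]ᵀ = MᵀWy is [[180, 742]; [742, 5436]]·[α, β]ᵀ = [-407, -4063]ᵀ.
Δ = 180·5436 − 742² = 427916.
α = ((-407)·5436 − 742·(-4063))/427916 = 401147/213958; β = (180·(-4063) − 742·(-407))/427916 = -214673/213958.

α = 1.875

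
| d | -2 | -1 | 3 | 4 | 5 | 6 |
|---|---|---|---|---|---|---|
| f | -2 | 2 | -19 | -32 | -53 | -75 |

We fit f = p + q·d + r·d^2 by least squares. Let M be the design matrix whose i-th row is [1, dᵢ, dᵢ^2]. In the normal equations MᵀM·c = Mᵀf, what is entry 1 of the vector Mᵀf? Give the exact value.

-179

Entry 1 ↔ basis 1, so (Mᵀf)_{1} = Σᵢ fᵢ = (1)·(-2) + (1)·(2) + (1)·(-19) + (1)·(-32) + (1)·(-53) + (1)·(-75) = -179.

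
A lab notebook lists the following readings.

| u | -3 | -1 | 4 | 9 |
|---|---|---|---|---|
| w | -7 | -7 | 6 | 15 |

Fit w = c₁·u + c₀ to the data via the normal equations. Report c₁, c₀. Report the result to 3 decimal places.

With design matrix A, AᵀA = [[107, 9]; [9, 4]] and Aᵀw = [187, 7]ᵀ.
Eliminating c₀: 4·(row 1) − 9·(row 2) gives 347·c₁ = 4·187 − 9·7 = 685, so c₁ = 685/347.
Then c₀ = (7 − 9·(685/347))/4 = -934/347.

c₁ = 1.974, c₀ = -2.692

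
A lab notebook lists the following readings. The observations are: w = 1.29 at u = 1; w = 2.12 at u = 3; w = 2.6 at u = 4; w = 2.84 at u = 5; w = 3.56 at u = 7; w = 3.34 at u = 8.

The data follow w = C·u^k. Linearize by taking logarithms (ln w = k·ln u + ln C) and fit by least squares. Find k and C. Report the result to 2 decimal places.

k = 0.49, C = 1.29

Linearized form: ln w = k·ln u + ln C. From the 6 transformed points,
Over the data: Σln u = 8.1197, Σ(ln u)² = 13.8297, Σln w = 5.4811, Σln u·ln w = 8.8087.
Normal system: [[13.8297, 8.1197]; [8.1197, 6]]·[k, ln C]ᵀ = [8.8087, 5.4811]ᵀ.
Slope k = (n·Σln u·ln w − Σln u·Σln w)/(n·Σ(ln u)² − (Σln u)²) = (6·8.8087 − 8.1197·5.4811)/17.0487 = 0.48960; ln C = (Σln w − k·Σln u)/n = 0.25095, so C = exp(0.25095) = 1.28525.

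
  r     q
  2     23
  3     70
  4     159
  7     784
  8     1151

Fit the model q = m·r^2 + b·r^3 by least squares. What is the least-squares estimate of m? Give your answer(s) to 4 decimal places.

m = 1.8555

MᵀM·[m, b]ᵀ = Mᵀq reads: 6850·m + 50874·b = 115346;  50874·m + 384682·b = 870474.
(Σr^2·r^2 = 6850, Σr^2·r^3 = 50874, Σr^3·r^3 = 384682, Σr^2·q = 115346, Σr^3·q = 870474.)
Eliminating b: 384682·(row 1) − 50874·(row 2) gives 46907824·m = 384682·115346 − 50874·870474 = 87035696, so m = 5439731/2931739.
Then b = (870474 − 50874·(5439731/2931739))/384682 = 5914656/2931739.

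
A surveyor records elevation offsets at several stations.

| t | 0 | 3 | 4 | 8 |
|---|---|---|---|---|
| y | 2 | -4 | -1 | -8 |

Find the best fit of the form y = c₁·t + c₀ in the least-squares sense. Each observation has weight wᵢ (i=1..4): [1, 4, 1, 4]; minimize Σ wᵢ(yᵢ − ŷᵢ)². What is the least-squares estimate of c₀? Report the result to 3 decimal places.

The normal equations are: 308·c₁ + 48·c₀ = -308;  48·c₁ + 10·c₀ = -47.
Determinant 308·10 − 48² = 776.
c₁ = ((-308)·10 − 48·(-47))/776 = -103/97; c₀ = (308·(-47) − 48·(-308))/776 = 77/194.

c₀ = 0.397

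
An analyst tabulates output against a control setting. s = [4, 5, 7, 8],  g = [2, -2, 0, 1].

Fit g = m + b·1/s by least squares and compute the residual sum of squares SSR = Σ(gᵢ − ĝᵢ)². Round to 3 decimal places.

SSR = 8.536

Entries of AᵀA: Σ1 = 4, Σ1/s = 201/280, Σ1/s·1/s = 10861/78400.
And Σg = 1, Σ1/s·g = 9/40.
Eliminating b: (10861/78400)·(row 1) − (201/280)·(row 2) gives (3043/78400)·m = (10861/78400)·1 − (201/280)·(9/40) = -901/39200, so m = -106/179.
Then b = ((9/40) − (201/280)·(-106/179))/(10861/78400) = 840/179.
Residuals: 254/179, -420/179, -14/179, 180/179; SSR = 1528/179.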